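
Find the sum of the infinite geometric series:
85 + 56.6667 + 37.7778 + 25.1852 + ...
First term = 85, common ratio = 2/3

For |r| < 1, S = a / (1 - r)
S = 85 / (1 - (2/3))
S = 85 / (1/3)
S = 255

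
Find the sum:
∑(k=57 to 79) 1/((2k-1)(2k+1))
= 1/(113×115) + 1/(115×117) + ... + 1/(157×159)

Partial fractions: 1/((2k-1)(2k+1)) = (1/2)[1/(2k-1) - 1/(2k+1)]
The series telescopes:
= (1/2)[1/113 - 1/159]
= 23/17967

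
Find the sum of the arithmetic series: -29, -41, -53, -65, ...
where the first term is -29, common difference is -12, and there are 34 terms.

Sₙ = n/2 × (first + last)
Last term = a + (n-1)d = -29 + (34-1)×(-12) = -425
S_34 = 34/2 × (-29 + (-425))
S_34 = 34/2 × (-454) = -7718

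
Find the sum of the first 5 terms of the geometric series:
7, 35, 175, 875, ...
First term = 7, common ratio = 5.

Sₙ = a(1 - rⁿ) / (1 - r)
S_5 = 7(1 - 5^5) / (1 - 5)
S_5 = 7(1 - 3125) / (-4)
S_5 = 5467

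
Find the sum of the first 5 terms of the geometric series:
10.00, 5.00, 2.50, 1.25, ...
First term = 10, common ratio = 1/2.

Sₙ = a(1 - rⁿ) / (1 - r)
S_5 = 10(1 - (1/2)^5) / (1 - (1/2))
S_5 = 10(1 - (1/32)) / (1/2)
S_5 = 155/8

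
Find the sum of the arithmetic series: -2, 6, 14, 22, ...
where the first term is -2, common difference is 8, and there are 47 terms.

Sₙ = n/2 × (first + last)
Last term = a + (n-1)d = -2 + (47-1)×8 = 366
S_47 = 47/2 × (-2 + 366)
S_47 = 47/2 × 364 = 8554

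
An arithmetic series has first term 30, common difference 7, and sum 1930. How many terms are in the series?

Using S = n/2 × [2a + (n-1)d]
1930 = n/2 × [2(30) + (n-1)(7)]
1930 = n/2 × [60 + 7n - 7]
3860 = n × [53 + 7n]
7n² + (53)n - 3860 = 0
Discriminant: Δ = (53)² - 4(7)(-3860) = 2809 + 108080 = 110889
√Δ = 333
n = [-(53) + √Δ] / (2·7) = (-53 + 333) / 14 = 280 / 14 = 20
(The negative root is discarded since n must be a positive integer.)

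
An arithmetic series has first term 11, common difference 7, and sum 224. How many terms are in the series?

Using S = n/2 × [2a + (n-1)d]
224 = n/2 × [2(11) + (n-1)(7)]
224 = n/2 × [22 + 7n - 7]
448 = n × [15 + 7n]
7n² + (15)n - 448 = 0
Discriminant: Δ = (15)² - 4(7)(-448) = 225 + 12544 = 12769
√Δ = 113
n = [-(15) + √Δ] / (2·7) = (-15 + 113) / 14 = 98 / 14 = 7
(The negative root is discarded since n must be a positive integer.)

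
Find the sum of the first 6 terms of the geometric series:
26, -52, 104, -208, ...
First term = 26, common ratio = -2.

Sₙ = a(1 - rⁿ) / (1 - r)
S_6 = 26(1 - (-2)^6) / (1 - (-2))
S_6 = 26(1 - 64) / (3)
S_6 = -546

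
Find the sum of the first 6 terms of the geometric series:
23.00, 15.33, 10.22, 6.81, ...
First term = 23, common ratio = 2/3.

Sₙ = a(1 - rⁿ) / (1 - r)
S_6 = 23(1 - (2/3)^6) / (1 - (2/3))
S_6 = 23(1 - (64/729)) / (1/3)
S_6 = 15295/243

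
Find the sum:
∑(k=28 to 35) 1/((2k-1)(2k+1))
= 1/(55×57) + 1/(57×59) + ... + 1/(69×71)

Partial fractions: 1/((2k-1)(2k+1)) = (1/2)[1/(2k-1) - 1/(2k+1)]
The series telescopes:
= (1/2)[1/55 - 1/71]
= 8/3905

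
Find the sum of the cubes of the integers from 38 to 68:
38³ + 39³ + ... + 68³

Use ∑_{k=1}^{n} k³ = [n(n+1)/2]², then subtract the first 37 terms.
∑_{k=1}^{68} k³ = [68×69/2]² = 2346² = 5503716
∑_{k=1}^{37} k³ = [37×38/2]² = 703² = 494209
∑_{k=38}^{68} k³ = 5503716 - 494209 = 5009507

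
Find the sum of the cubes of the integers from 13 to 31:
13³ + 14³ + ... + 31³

Use ∑_{k=1}^{n} k³ = [n(n+1)/2]², then subtract the first 12 terms.
∑_{k=1}^{31} k³ = [31×32/2]² = 496² = 246016
∑_{k=1}^{12} k³ = [12×13/2]² = 78² = 6084
∑_{k=13}^{31} k³ = 246016 - 6084 = 239932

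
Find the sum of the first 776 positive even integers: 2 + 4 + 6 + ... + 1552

Sum of first n even numbers = n(n+1)
= 776×777
= 602952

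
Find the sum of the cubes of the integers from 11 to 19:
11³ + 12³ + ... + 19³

Use ∑_{k=1}^{n} k³ = [n(n+1)/2]², then subtract the first 10 terms.
∑_{k=1}^{19} k³ = [19×20/2]² = 190² = 36100
∑_{k=1}^{10} k³ = [10×11/2]² = 55² = 3025
∑_{k=11}^{19} k³ = 36100 - 3025 = 33075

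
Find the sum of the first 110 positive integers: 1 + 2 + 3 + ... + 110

Formula: ∑k = n(n+1)/2
= 110×111/2
= 12210/2
= 6105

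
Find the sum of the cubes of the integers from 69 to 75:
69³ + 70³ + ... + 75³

Use ∑_{k=1}^{n} k³ = [n(n+1)/2]², then subtract the first 68 terms.
∑_{k=1}^{75} k³ = [75×76/2]² = 2850² = 8122500
∑_{k=1}^{68} k³ = [68×69/2]² = 2346² = 5503716
∑_{k=69}^{75} k³ = 8122500 - 5503716 = 2618784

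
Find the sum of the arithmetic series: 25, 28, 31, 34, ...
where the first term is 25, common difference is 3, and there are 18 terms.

Sₙ = n/2 × (first + last)
Last term = a + (n-1)d = 25 + (18-1)×3 = 76
S_18 = 18/2 × (25 + 76)
S_18 = 18/2 × 101 = 909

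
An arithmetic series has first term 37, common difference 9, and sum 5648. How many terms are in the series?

Using S = n/2 × [2a + (n-1)d]
5648 = n/2 × [2(37) + (n-1)(9)]
5648 = n/2 × [74 + 9n - 9]
11296 = n × [65 + 9n]
9n² + (65)n - 11296 = 0
Discriminant: Δ = (65)² - 4(9)(-11296) = 4225 + 406656 = 410881
√Δ = 641
n = [-(65) + √Δ] / (2·9) = (-65 + 641) / 18 = 576 / 18 = 32
(The negative root is discarded since n must be a positive integer.)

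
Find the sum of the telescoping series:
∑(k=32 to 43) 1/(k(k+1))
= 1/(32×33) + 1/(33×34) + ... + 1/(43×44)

Partial fractions: 1/(k(k+1)) = 1/k - 1/(k+1)
The series telescopes:
= (1/32 - 1/33) + (1/33 - 1/34) + ... + (1/43 - 1/44)
= 1/32 - 1/44
= 3/352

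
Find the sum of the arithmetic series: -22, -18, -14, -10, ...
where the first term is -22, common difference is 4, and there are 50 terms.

Sₙ = n/2 × (first + last)
Last term = a + (n-1)d = -22 + (50-1)×4 = 174
S_50 = 50/2 × (-22 + 174)
S_50 = 50/2 × 152 = 3800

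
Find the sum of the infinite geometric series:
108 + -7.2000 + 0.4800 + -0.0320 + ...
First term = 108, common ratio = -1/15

For |r| < 1, S = a / (1 - r)
S = 108 / (1 - (-1/15))
S = 108 / (16/15)
S = 405/4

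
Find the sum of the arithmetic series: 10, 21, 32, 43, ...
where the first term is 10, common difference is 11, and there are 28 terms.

Sₙ = n/2 × (first + last)
Last term = a + (n-1)d = 10 + (28-1)×11 = 307
S_28 = 28/2 × (10 + 307)
S_28 = 28/2 × 317 = 4438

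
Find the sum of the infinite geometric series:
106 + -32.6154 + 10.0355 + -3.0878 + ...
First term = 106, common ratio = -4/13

For |r| < 1, S = a / (1 - r)
S = 106 / (1 - (-4/13))
S = 106 / (17/13)
S = 1378/17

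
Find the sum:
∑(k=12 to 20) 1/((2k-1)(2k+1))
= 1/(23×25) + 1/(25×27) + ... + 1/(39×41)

Partial fractions: 1/((2k-1)(2k+1)) = (1/2)[1/(2k-1) - 1/(2k+1)]
The series telescopes:
= (1/2)[1/23 - 1/41]
= 9/943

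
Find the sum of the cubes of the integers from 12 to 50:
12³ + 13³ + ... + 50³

Use ∑_{k=1}^{n} k³ = [n(n+1)/2]², then subtract the first 11 terms.
∑_{k=1}^{50} k³ = [50×51/2]² = 1275² = 1625625
∑_{k=1}^{11} k³ = [11×12/2]² = 66² = 4356
∑_{k=12}^{50} k³ = 1625625 - 4356 = 1621269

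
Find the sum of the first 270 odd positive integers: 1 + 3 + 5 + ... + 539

Sum of first n odd numbers = n²
= 270²
= 72900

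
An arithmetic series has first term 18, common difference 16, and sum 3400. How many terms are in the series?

Using S = n/2 × [2a + (n-1)d]
3400 = n/2 × [2(18) + (n-1)(16)]
3400 = n/2 × [36 + 16n - 16]
6800 = n × [20 + 16n]
16n² + (20)n - 6800 = 0
Discriminant: Δ = (20)² - 4(16)(-6800) = 400 + 435200 = 435600
√Δ = 660
n = [-(20) + √Δ] / (2·16) = (-20 + 660) / 32 = 640 / 32 = 20
(The negative root is discarded since n must be a positive integer.)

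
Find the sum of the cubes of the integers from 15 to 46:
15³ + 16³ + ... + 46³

Use ∑_{k=1}^{n} k³ = [n(n+1)/2]², then subtract the first 14 terms.
∑_{k=1}^{46} k³ = [46×47/2]² = 1081² = 1168561
∑_{k=1}^{14} k³ = [14×15/2]² = 105² = 11025
∑_{k=15}^{46} k³ = 1168561 - 11025 = 1157536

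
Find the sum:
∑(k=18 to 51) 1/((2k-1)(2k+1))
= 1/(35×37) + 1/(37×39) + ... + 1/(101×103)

Partial fractions: 1/((2k-1)(2k+1)) = (1/2)[1/(2k-1) - 1/(2k+1)]
The series telescopes:
= (1/2)[1/35 - 1/103]
= 34/3605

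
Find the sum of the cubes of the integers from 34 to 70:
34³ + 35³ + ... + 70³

Use ∑_{k=1}^{n} k³ = [n(n+1)/2]², then subtract the first 33 terms.
∑_{k=1}^{70} k³ = [70×71/2]² = 2485² = 6175225
∑_{k=1}^{33} k³ = [33×34/2]² = 561² = 314721
∑_{k=34}^{70} k³ = 6175225 - 314721 = 5860504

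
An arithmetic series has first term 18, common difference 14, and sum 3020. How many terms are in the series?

Using S = n/2 × [2a + (n-1)d]
3020 = n/2 × [2(18) + (n-1)(14)]
3020 = n/2 × [36 + 14n - 14]
6040 = n × [22 + 14n]
14n² + (22)n - 6040 = 0
Discriminant: Δ = (22)² - 4(14)(-6040) = 484 + 338240 = 338724
√Δ = 582
n = [-(22) + √Δ] / (2·14) = (-22 + 582) / 28 = 560 / 28 = 20
(The negative root is discarded since n must be a positive integer.)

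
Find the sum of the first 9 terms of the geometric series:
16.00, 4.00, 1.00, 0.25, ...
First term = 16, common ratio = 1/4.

Sₙ = a(1 - rⁿ) / (1 - r)
S_9 = 16(1 - (1/4)^9) / (1 - (1/4))
S_9 = 16(1 - (1/262144)) / (3/4)
S_9 = 87381/4096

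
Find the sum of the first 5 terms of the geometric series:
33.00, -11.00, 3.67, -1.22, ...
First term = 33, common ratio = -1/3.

Sₙ = a(1 - rⁿ) / (1 - r)
S_5 = 33(1 - (-1/3)^5) / (1 - (-1/3))
S_5 = 33(1 - (-1/243)) / (4/3)
S_5 = 671/27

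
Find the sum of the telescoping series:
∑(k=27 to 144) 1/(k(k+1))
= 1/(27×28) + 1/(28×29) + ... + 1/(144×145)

Partial fractions: 1/(k(k+1)) = 1/k - 1/(k+1)
The series telescopes:
= (1/27 - 1/28) + (1/28 - 1/29) + ... + (1/144 - 1/145)
= 1/27 - 1/145
= 118/3915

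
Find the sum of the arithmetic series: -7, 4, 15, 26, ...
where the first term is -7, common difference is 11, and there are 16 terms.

Sₙ = n/2 × (first + last)
Last term = a + (n-1)d = -7 + (16-1)×11 = 158
S_16 = 16/2 × (-7 + 158)
S_16 = 16/2 × 151 = 1208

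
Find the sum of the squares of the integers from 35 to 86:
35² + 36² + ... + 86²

Use ∑_{k=1}^{n} k² = n(n+1)(2n+1)/6, then subtract the first 34 terms.
∑_{k=1}^{86} k² = 86×87×173/6 = 215731
∑_{k=1}^{34} k² = 34×35×69/6 = 13685
∑_{k=35}^{86} k² = 215731 - 13685 = 202046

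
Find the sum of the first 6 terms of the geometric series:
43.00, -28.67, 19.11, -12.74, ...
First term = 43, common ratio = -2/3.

Sₙ = a(1 - rⁿ) / (1 - r)
S_6 = 43(1 - (-2/3)^6) / (1 - (-2/3))
S_6 = 43(1 - (64/729)) / (5/3)
S_6 = 5719/243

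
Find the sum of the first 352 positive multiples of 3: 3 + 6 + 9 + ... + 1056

Factor out 3: = 3(1 + 2 + ... + 352) = 3 × n(n+1)/2
= 3 × 352×353/2
= 3 × 62128
= 186384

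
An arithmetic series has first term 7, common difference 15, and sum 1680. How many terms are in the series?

Using S = n/2 × [2a + (n-1)d]
1680 = n/2 × [2(7) + (n-1)(15)]
1680 = n/2 × [14 + 15n - 15]
3360 = n × [-1 + 15n]
15n² + (-1)n - 3360 = 0
Discriminant: Δ = (-1)² - 4(15)(-3360) = 1 + 201600 = 201601
√Δ = 449
n = [-(-1) + √Δ] / (2·15) = (1 + 449) / 30 = 450 / 30 = 15
(The negative root is discarded since n must be a positive integer.)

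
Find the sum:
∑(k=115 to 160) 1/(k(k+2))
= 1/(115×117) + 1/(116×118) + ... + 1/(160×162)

Partial fractions: 1/(k(k+2)) = (1/2)[1/k - 1/(k+2)]
Telescoping leaves the first two and last two terms:
= (1/2)[1/115 + 1/116 - 1/161 - 1/162]
= 37307/15127560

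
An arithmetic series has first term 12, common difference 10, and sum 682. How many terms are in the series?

Using S = n/2 × [2a + (n-1)d]
682 = n/2 × [2(12) + (n-1)(10)]
682 = n/2 × [24 + 10n - 10]
1364 = n × [14 + 10n]
10n² + (14)n - 1364 = 0
Discriminant: Δ = (14)² - 4(10)(-1364) = 196 + 54560 = 54756
√Δ = 234
n = [-(14) + √Δ] / (2·10) = (-14 + 234) / 20 = 220 / 20 = 11
(The negative root is discarded since n must be a positive integer.)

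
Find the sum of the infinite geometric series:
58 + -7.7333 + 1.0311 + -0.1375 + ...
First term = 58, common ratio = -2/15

For |r| < 1, S = a / (1 - r)
S = 58 / (1 - (-2/15))
S = 58 / (17/15)
S = 870/17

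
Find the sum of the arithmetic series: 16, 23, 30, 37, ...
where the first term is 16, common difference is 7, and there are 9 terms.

Sₙ = n/2 × (first + last)
Last term = a + (n-1)d = 16 + (9-1)×7 = 72
S_9 = 9/2 × (16 + 72)
S_9 = 9/2 × 88 = 396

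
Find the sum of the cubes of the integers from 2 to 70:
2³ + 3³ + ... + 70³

Use ∑_{k=1}^{n} k³ = [n(n+1)/2]², then subtract the first 1 terms.
∑_{k=1}^{70} k³ = [70×71/2]² = 2485² = 6175225
∑_{k=1}^{1} k³ = [1×2/2]² = 1² = 1
∑_{k=2}^{70} k³ = 6175225 - 1 = 6175224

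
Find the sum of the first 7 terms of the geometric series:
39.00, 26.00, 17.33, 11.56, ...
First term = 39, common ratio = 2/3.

Sₙ = a(1 - rⁿ) / (1 - r)
S_7 = 39(1 - (2/3)^7) / (1 - (2/3))
S_7 = 39(1 - (128/2187)) / (1/3)
S_7 = 26767/243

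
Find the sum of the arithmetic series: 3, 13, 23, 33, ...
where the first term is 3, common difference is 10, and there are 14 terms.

Sₙ = n/2 × (first + last)
Last term = a + (n-1)d = 3 + (14-1)×10 = 133
S_14 = 14/2 × (3 + 133)
S_14 = 14/2 × 136 = 952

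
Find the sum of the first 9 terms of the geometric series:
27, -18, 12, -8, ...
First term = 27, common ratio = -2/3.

Sₙ = a(1 - rⁿ) / (1 - r)
S_9 = 27(1 - (-2/3)^9) / (1 - (-2/3))
S_9 = 27(1 - (-512/19683)) / (5/3)
S_9 = 4039/243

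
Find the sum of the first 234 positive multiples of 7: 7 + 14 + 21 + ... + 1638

Factor out 7: = 7(1 + 2 + ... + 234) = 7 × n(n+1)/2
= 7 × 234×235/2
= 7 × 27495
= 192465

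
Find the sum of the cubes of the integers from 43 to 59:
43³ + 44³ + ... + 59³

Use ∑_{k=1}^{n} k³ = [n(n+1)/2]², then subtract the first 42 terms.
∑_{k=1}^{59} k³ = [59×60/2]² = 1770² = 3132900
∑_{k=1}^{42} k³ = [42×43/2]² = 903² = 815409
∑_{k=43}^{59} k³ = 3132900 - 815409 = 2317491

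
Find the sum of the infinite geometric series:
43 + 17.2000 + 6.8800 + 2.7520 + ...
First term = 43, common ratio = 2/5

For |r| < 1, S = a / (1 - r)
S = 43 / (1 - (2/5))
S = 43 / (3/5)
S = 215/3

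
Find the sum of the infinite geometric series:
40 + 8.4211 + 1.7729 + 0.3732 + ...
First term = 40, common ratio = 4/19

For |r| < 1, S = a / (1 - r)
S = 40 / (1 - (4/19))
S = 40 / (15/19)
S = 152/3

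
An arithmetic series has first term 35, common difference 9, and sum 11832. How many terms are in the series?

Using S = n/2 × [2a + (n-1)d]
11832 = n/2 × [2(35) + (n-1)(9)]
11832 = n/2 × [70 + 9n - 9]
23664 = n × [61 + 9n]
9n² + (61)n - 23664 = 0
Discriminant: Δ = (61)² - 4(9)(-23664) = 3721 + 851904 = 855625
√Δ = 925
n = [-(61) + √Δ] / (2·9) = (-61 + 925) / 18 = 864 / 18 = 48
(The negative root is discarded since n must be a positive integer.)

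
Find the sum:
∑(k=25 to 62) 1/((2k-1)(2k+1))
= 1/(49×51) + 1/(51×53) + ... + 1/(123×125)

Partial fractions: 1/((2k-1)(2k+1)) = (1/2)[1/(2k-1) - 1/(2k+1)]
The series telescopes:
= (1/2)[1/49 - 1/125]
= 38/6125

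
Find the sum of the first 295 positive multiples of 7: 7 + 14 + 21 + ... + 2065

Factor out 7: = 7(1 + 2 + ... + 295) = 7 × n(n+1)/2
= 7 × 295×296/2
= 7 × 43660
= 305620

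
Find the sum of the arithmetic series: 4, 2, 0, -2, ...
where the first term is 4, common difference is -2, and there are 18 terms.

Sₙ = n/2 × (first + last)
Last term = a + (n-1)d = 4 + (18-1)×(-2) = -30
S_18 = 18/2 × (4 + (-30))
S_18 = 18/2 × (-26) = -234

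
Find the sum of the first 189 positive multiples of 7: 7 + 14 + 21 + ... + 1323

Factor out 7: = 7(1 + 2 + ... + 189) = 7 × n(n+1)/2
= 7 × 189×190/2
= 7 × 17955
= 125685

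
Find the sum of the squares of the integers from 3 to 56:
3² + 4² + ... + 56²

Use ∑_{k=1}^{n} k² = n(n+1)(2n+1)/6, then subtract the first 2 terms.
∑_{k=1}^{56} k² = 56×57×113/6 = 60116
∑_{k=1}^{2} k² = 2×3×5/6 = 5
∑_{k=3}^{56} k² = 60116 - 5 = 60111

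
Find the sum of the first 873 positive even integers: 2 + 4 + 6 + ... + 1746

Sum of first n even numbers = n(n+1)
= 873×874
= 763002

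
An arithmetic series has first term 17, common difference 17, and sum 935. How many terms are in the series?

Using S = n/2 × [2a + (n-1)d]
935 = n/2 × [2(17) + (n-1)(17)]
935 = n/2 × [34 + 17n - 17]
1870 = n × [17 + 17n]
17n² + (17)n - 1870 = 0
Discriminant: Δ = (17)² - 4(17)(-1870) = 289 + 127160 = 127449
√Δ = 357
n = [-(17) + √Δ] / (2·17) = (-17 + 357) / 34 = 340 / 34 = 10
(The negative root is discarded since n must be a positive integer.)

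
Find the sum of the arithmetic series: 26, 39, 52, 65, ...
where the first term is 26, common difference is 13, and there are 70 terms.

Sₙ = n/2 × (first + last)
Last term = a + (n-1)d = 26 + (70-1)×13 = 923
S_70 = 70/2 × (26 + 923)
S_70 = 70/2 × 949 = 33215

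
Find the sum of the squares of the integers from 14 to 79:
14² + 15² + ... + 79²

Use ∑_{k=1}^{n} k² = n(n+1)(2n+1)/6, then subtract the first 13 terms.
∑_{k=1}^{79} k² = 79×80×159/6 = 167480
∑_{k=1}^{13} k² = 13×14×27/6 = 819
∑_{k=14}^{79} k² = 167480 - 819 = 166661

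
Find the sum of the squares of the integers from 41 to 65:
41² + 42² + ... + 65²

Use ∑_{k=1}^{n} k² = n(n+1)(2n+1)/6, then subtract the first 40 terms.
∑_{k=1}^{65} k² = 65×66×131/6 = 93665
∑_{k=1}^{40} k² = 40×41×81/6 = 22140
∑_{k=41}^{65} k² = 93665 - 22140 = 71525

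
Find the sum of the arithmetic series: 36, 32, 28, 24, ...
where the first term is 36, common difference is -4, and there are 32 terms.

Sₙ = n/2 × (first + last)
Last term = a + (n-1)d = 36 + (32-1)×(-4) = -88
S_32 = 32/2 × (36 + (-88))
S_32 = 32/2 × (-52) = -832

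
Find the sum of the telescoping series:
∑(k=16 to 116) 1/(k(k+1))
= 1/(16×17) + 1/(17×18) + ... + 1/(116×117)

Partial fractions: 1/(k(k+1)) = 1/k - 1/(k+1)
The series telescopes:
= (1/16 - 1/17) + (1/17 - 1/18) + ... + (1/116 - 1/117)
= 1/16 - 1/117
= 101/1872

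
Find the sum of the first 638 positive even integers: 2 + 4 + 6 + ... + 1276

Sum of first n even numbers = n(n+1)
= 638×639
= 407682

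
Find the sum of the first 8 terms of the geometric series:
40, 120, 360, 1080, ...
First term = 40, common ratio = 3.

Sₙ = a(1 - rⁿ) / (1 - r)
S_8 = 40(1 - 3^8) / (1 - 3)
S_8 = 40(1 - 6561) / (-2)
S_8 = 131200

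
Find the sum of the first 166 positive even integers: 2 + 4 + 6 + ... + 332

Sum of first n even numbers = n(n+1)
= 166×167
= 27722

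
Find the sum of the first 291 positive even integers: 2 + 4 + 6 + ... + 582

Sum of first n even numbers = n(n+1)
= 291×292
= 84972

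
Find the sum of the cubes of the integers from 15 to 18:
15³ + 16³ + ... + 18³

Use ∑_{k=1}^{n} k³ = [n(n+1)/2]², then subtract the first 14 terms.
∑_{k=1}^{18} k³ = [18×19/2]² = 171² = 29241
∑_{k=1}^{14} k³ = [14×15/2]² = 105² = 11025
∑_{k=15}^{18} k³ = 29241 - 11025 = 18216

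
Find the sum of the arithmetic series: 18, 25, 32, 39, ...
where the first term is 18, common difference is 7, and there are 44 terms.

Sₙ = n/2 × (first + last)
Last term = a + (n-1)d = 18 + (44-1)×7 = 319
S_44 = 44/2 × (18 + 319)
S_44 = 44/2 × 337 = 7414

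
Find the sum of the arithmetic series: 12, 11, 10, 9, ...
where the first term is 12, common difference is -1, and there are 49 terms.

Sₙ = n/2 × (first + last)
Last term = a + (n-1)d = 12 + (49-1)×(-1) = -36
S_49 = 49/2 × (12 + (-36))
S_49 = 49/2 × (-24) = -588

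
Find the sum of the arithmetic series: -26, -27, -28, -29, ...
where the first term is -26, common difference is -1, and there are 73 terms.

Sₙ = n/2 × (first + last)
Last term = a + (n-1)d = -26 + (73-1)×(-1) = -98
S_73 = 73/2 × (-26 + (-98))
S_73 = 73/2 × (-124) = -4526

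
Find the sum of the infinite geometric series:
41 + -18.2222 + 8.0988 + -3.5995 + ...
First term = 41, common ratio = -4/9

For |r| < 1, S = a / (1 - r)
S = 41 / (1 - (-4/9))
S = 41 / (13/9)
S = 369/13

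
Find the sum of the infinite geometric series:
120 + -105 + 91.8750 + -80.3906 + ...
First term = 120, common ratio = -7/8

For |r| < 1, S = a / (1 - r)
S = 120 / (1 - (-7/8))
S = 120 / (15/8)
S = 64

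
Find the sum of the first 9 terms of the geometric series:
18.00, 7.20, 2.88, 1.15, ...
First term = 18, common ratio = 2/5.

Sₙ = a(1 - rⁿ) / (1 - r)
S_9 = 18(1 - (2/5)^9) / (1 - (2/5))
S_9 = 18(1 - (512/1953125)) / (3/5)
S_9 = 11715678/390625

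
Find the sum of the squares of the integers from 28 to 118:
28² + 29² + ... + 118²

Use ∑_{k=1}^{n} k² = n(n+1)(2n+1)/6, then subtract the first 27 terms.
∑_{k=1}^{118} k² = 118×119×237/6 = 554659
∑_{k=1}^{27} k² = 27×28×55/6 = 6930
∑_{k=28}^{118} k² = 554659 - 6930 = 547729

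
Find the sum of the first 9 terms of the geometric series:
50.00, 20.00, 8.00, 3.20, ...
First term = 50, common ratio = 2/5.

Sₙ = a(1 - rⁿ) / (1 - r)
S_9 = 50(1 - (2/5)^9) / (1 - (2/5))
S_9 = 50(1 - (512/1953125)) / (3/5)
S_9 = 1301742/15625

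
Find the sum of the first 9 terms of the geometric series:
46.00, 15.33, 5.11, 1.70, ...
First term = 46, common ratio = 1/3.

Sₙ = a(1 - rⁿ) / (1 - r)
S_9 = 46(1 - (1/3)^9) / (1 - (1/3))
S_9 = 46(1 - (1/19683)) / (2/3)
S_9 = 452686/6561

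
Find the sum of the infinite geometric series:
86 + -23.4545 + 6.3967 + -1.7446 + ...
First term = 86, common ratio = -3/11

For |r| < 1, S = a / (1 - r)
S = 86 / (1 - (-3/11))
S = 86 / (14/11)
S = 473/7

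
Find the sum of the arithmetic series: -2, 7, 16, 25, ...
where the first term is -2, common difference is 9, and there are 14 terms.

Sₙ = n/2 × (first + last)
Last term = a + (n-1)d = -2 + (14-1)×9 = 115
S_14 = 14/2 × (-2 + 115)
S_14 = 14/2 × 113 = 791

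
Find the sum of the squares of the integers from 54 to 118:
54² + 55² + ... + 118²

Use ∑_{k=1}^{n} k² = n(n+1)(2n+1)/6, then subtract the first 53 terms.
∑_{k=1}^{118} k² = 118×119×237/6 = 554659
∑_{k=1}^{53} k² = 53×54×107/6 = 51039
∑_{k=54}^{118} k² = 554659 - 51039 = 503620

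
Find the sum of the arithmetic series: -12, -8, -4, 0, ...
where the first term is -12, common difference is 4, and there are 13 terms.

Sₙ = n/2 × (first + last)
Last term = a + (n-1)d = -12 + (13-1)×4 = 36
S_13 = 13/2 × (-12 + 36)
S_13 = 13/2 × 24 = 156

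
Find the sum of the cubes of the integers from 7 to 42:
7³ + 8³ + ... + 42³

Use ∑_{k=1}^{n} k³ = [n(n+1)/2]², then subtract the first 6 terms.
∑_{k=1}^{42} k³ = [42×43/2]² = 903² = 815409
∑_{k=1}^{6} k³ = [6×7/2]² = 21² = 441
∑_{k=7}^{42} k³ = 815409 - 441 = 814968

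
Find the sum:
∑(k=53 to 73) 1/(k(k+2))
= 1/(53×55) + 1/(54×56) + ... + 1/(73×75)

Partial fractions: 1/(k(k+2)) = (1/2)[1/k - 1/(k+2)]
Telescoping leaves the first two and last two terms:
= (1/2)[1/53 + 1/54 - 1/74 - 1/75]
= 13951/2647350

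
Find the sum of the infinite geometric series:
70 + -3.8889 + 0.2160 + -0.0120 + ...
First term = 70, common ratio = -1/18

For |r| < 1, S = a / (1 - r)
S = 70 / (1 - (-1/18))
S = 70 / (19/18)
S = 1260/19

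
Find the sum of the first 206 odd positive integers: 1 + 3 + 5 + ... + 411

Sum of first n odd numbers = n²
= 206²
= 42436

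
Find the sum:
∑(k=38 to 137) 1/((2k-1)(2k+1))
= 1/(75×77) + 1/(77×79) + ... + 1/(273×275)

Partial fractions: 1/((2k-1)(2k+1)) = (1/2)[1/(2k-1) - 1/(2k+1)]
The series telescopes:
= (1/2)[1/75 - 1/275]
= 4/825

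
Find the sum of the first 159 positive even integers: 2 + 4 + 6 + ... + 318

Sum of first n even numbers = n(n+1)
= 159×160
= 25440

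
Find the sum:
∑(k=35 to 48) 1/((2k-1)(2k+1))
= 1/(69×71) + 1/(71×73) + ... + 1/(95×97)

Partial fractions: 1/((2k-1)(2k+1)) = (1/2)[1/(2k-1) - 1/(2k+1)]
The series telescopes:
= (1/2)[1/69 - 1/97]
= 14/6693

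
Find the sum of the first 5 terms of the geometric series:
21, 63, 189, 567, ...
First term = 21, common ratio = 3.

Sₙ = a(1 - rⁿ) / (1 - r)
S_5 = 21(1 - 3^5) / (1 - 3)
S_5 = 21(1 - 243) / (-2)
S_5 = 2541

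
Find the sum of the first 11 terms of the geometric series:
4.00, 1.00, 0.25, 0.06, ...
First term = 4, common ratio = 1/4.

Sₙ = a(1 - rⁿ) / (1 - r)
S_11 = 4(1 - (1/4)^11) / (1 - (1/4))
S_11 = 4(1 - (1/4194304)) / (3/4)
S_11 = 1398101/262144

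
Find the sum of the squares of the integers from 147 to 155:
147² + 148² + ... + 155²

Use ∑_{k=1}^{n} k² = n(n+1)(2n+1)/6, then subtract the first 146 terms.
∑_{k=1}^{155} k² = 155×156×311/6 = 1253330
∑_{k=1}^{146} k² = 146×147×293/6 = 1048061
∑_{k=147}^{155} k² = 1253330 - 1048061 = 205269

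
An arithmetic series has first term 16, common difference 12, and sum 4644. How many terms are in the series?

Using S = n/2 × [2a + (n-1)d]
4644 = n/2 × [2(16) + (n-1)(12)]
4644 = n/2 × [32 + 12n - 12]
9288 = n × [20 + 12n]
12n² + (20)n - 9288 = 0
Discriminant: Δ = (20)² - 4(12)(-9288) = 400 + 445824 = 446224
√Δ = 668
n = [-(20) + √Δ] / (2·12) = (-20 + 668) / 24 = 648 / 24 = 27
(The negative root is discarded since n must be a positive integer.)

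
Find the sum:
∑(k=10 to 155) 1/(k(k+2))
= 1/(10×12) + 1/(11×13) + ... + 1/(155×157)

Partial fractions: 1/(k(k+2)) = (1/2)[1/k - 1/(k+2)]
Telescoping leaves the first two and last two terms:
= (1/2)[1/10 + 1/11 - 1/156 - 1/157]
= 239951/2694120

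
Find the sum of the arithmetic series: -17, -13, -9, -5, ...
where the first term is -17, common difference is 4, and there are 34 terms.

Sₙ = n/2 × (first + last)
Last term = a + (n-1)d = -17 + (34-1)×4 = 115
S_34 = 34/2 × (-17 + 115)
S_34 = 34/2 × 98 = 1666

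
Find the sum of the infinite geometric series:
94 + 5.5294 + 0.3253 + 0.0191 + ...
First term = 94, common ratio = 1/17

For |r| < 1, S = a / (1 - r)
S = 94 / (1 - (1/17))
S = 94 / (16/17)
S = 799/8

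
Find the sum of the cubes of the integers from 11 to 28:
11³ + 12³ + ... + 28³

Use ∑_{k=1}^{n} k³ = [n(n+1)/2]², then subtract the first 10 terms.
∑_{k=1}^{28} k³ = [28×29/2]² = 406² = 164836
∑_{k=1}^{10} k³ = [10×11/2]² = 55² = 3025
∑_{k=11}^{28} k³ = 164836 - 3025 = 161811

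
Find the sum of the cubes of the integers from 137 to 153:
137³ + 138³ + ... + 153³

Use ∑_{k=1}^{n} k³ = [n(n+1)/2]², then subtract the first 136 terms.
∑_{k=1}^{153} k³ = [153×154/2]² = 11781² = 138791961
∑_{k=1}^{136} k³ = [136×137/2]² = 9316² = 86787856
∑_{k=137}^{153} k³ = 138791961 - 86787856 = 52004105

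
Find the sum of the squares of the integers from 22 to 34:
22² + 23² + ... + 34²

Use ∑_{k=1}^{n} k² = n(n+1)(2n+1)/6, then subtract the first 21 terms.
∑_{k=1}^{34} k² = 34×35×69/6 = 13685
∑_{k=1}^{21} k² = 21×22×43/6 = 3311
∑_{k=22}^{34} k² = 13685 - 3311 = 10374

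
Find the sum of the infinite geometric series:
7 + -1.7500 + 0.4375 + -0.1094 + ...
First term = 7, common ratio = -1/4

For |r| < 1, S = a / (1 - r)
S = 7 / (1 - (-1/4))
S = 7 / (5/4)
S = 28/5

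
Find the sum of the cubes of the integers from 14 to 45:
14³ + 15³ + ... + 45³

Use ∑_{k=1}^{n} k³ = [n(n+1)/2]², then subtract the first 13 terms.
∑_{k=1}^{45} k³ = [45×46/2]² = 1035² = 1071225
∑_{k=1}^{13} k³ = [13×14/2]² = 91² = 8281
∑_{k=14}^{45} k³ = 1071225 - 8281 = 1062944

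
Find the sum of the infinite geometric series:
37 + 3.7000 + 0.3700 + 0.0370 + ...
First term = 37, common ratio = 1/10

For |r| < 1, S = a / (1 - r)
S = 37 / (1 - (1/10))
S = 37 / (9/10)
S = 370/9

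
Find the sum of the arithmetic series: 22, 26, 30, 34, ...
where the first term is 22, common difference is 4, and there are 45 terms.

Sₙ = n/2 × (first + last)
Last term = a + (n-1)d = 22 + (45-1)×4 = 198
S_45 = 45/2 × (22 + 198)
S_45 = 45/2 × 220 = 4950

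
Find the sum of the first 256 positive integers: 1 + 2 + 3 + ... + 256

Formula: ∑k = n(n+1)/2
= 256×257/2
= 65792/2
= 32896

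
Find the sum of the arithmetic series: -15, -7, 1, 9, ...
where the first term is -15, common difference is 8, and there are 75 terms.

Sₙ = n/2 × (first + last)
Last term = a + (n-1)d = -15 + (75-1)×8 = 577
S_75 = 75/2 × (-15 + 577)
S_75 = 75/2 × 562 = 21075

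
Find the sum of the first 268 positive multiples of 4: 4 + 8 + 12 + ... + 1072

Factor out 4: = 4(1 + 2 + ... + 268) = 4 × n(n+1)/2
= 4 × 268×269/2
= 4 × 36046
= 144184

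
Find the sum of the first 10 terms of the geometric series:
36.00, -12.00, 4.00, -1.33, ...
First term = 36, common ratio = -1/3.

Sₙ = a(1 - rⁿ) / (1 - r)
S_10 = 36(1 - (-1/3)^10) / (1 - (-1/3))
S_10 = 36(1 - (1/59049)) / (4/3)
S_10 = 59048/2187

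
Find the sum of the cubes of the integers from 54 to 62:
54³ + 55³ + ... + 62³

Use ∑_{k=1}^{n} k³ = [n(n+1)/2]², then subtract the first 53 terms.
∑_{k=1}^{62} k³ = [62×63/2]² = 1953² = 3814209
∑_{k=1}^{53} k³ = [53×54/2]² = 1431² = 2047761
∑_{k=54}^{62} k³ = 3814209 - 2047761 = 1766448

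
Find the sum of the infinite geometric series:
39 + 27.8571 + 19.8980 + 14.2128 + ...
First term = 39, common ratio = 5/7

For |r| < 1, S = a / (1 - r)
S = 39 / (1 - (5/7))
S = 39 / (2/7)
S = 273/2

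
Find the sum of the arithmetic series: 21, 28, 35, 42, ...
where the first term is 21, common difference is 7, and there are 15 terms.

Sₙ = n/2 × (first + last)
Last term = a + (n-1)d = 21 + (15-1)×7 = 119
S_15 = 15/2 × (21 + 119)
S_15 = 15/2 × 140 = 1050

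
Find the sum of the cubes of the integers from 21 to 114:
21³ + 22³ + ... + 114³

Use ∑_{k=1}^{n} k³ = [n(n+1)/2]², then subtract the first 20 terms.
∑_{k=1}^{114} k³ = [114×115/2]² = 6555² = 42968025
∑_{k=1}^{20} k³ = [20×21/2]² = 210² = 44100
∑_{k=21}^{114} k³ = 42968025 - 44100 = 42923925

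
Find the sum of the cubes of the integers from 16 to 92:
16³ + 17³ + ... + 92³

Use ∑_{k=1}^{n} k³ = [n(n+1)/2]², then subtract the first 15 terms.
∑_{k=1}^{92} k³ = [92×93/2]² = 4278² = 18301284
∑_{k=1}^{15} k³ = [15×16/2]² = 120² = 14400
∑_{k=16}^{92} k³ = 18301284 - 14400 = 18286884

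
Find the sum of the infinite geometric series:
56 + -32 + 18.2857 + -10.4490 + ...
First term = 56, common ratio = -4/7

For |r| < 1, S = a / (1 - r)
S = 56 / (1 - (-4/7))
S = 56 / (11/7)
S = 392/11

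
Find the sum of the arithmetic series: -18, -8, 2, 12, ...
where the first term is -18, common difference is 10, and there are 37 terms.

Sₙ = n/2 × (first + last)
Last term = a + (n-1)d = -18 + (37-1)×10 = 342
S_37 = 37/2 × (-18 + 342)
S_37 = 37/2 × 324 = 5994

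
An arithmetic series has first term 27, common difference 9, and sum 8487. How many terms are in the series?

Using S = n/2 × [2a + (n-1)d]
8487 = n/2 × [2(27) + (n-1)(9)]
8487 = n/2 × [54 + 9n - 9]
16974 = n × [45 + 9n]
9n² + (45)n - 16974 = 0
Discriminant: Δ = (45)² - 4(9)(-16974) = 2025 + 611064 = 613089
√Δ = 783
n = [-(45) + √Δ] / (2·9) = (-45 + 783) / 18 = 738 / 18 = 41
(The negative root is discarded since n must be a positive integer.)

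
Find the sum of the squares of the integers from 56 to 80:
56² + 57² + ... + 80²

Use ∑_{k=1}^{n} k² = n(n+1)(2n+1)/6, then subtract the first 55 terms.
∑_{k=1}^{80} k² = 80×81×161/6 = 173880
∑_{k=1}^{55} k² = 55×56×111/6 = 56980
∑_{k=56}^{80} k² = 173880 - 56980 = 116900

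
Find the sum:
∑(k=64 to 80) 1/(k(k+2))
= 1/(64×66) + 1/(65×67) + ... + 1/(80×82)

Partial fractions: 1/(k(k+2)) = (1/2)[1/k - 1/(k+2)]
Telescoping leaves the first two and last two terms:
= (1/2)[1/64 + 1/65 - 1/81 - 1/82]
= 89369/27630720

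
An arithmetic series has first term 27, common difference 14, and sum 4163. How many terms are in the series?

Using S = n/2 × [2a + (n-1)d]
4163 = n/2 × [2(27) + (n-1)(14)]
4163 = n/2 × [54 + 14n - 14]
8326 = n × [40 + 14n]
14n² + (40)n - 8326 = 0
Discriminant: Δ = (40)² - 4(14)(-8326) = 1600 + 466256 = 467856
√Δ = 684
n = [-(40) + √Δ] / (2·14) = (-40 + 684) / 28 = 644 / 28 = 23
(The negative root is discarded since n must be a positive integer.)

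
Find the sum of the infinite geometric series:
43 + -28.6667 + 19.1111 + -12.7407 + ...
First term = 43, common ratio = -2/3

For |r| < 1, S = a / (1 - r)
S = 43 / (1 - (-2/3))
S = 43 / (5/3)
S = 129/5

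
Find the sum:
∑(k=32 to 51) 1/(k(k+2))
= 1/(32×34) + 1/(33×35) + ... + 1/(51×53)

Partial fractions: 1/(k(k+2)) = (1/2)[1/k - 1/(k+2)]
Telescoping leaves the first two and last two terms:
= (1/2)[1/32 + 1/33 - 1/52 - 1/53]
= 17065/1455168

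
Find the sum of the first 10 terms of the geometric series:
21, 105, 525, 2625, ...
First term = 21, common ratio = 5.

Sₙ = a(1 - rⁿ) / (1 - r)
S_10 = 21(1 - 5^10) / (1 - 5)
S_10 = 21(1 - 9765625) / (-4)
S_10 = 51269526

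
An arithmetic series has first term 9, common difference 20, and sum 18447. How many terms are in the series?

Using S = n/2 × [2a + (n-1)d]
18447 = n/2 × [2(9) + (n-1)(20)]
18447 = n/2 × [18 + 20n - 20]
36894 = n × [-2 + 20n]
20n² + (-2)n - 36894 = 0
Discriminant: Δ = (-2)² - 4(20)(-36894) = 4 + 2951520 = 2951524
√Δ = 1718
n = [-(-2) + √Δ] / (2·20) = (2 + 1718) / 40 = 1720 / 40 = 43
(The negative root is discarded since n must be a positive integer.)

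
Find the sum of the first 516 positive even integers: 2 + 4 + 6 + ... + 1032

Sum of first n even numbers = n(n+1)
= 516×517
= 266772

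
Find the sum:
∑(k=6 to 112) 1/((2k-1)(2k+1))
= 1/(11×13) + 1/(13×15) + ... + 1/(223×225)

Partial fractions: 1/((2k-1)(2k+1)) = (1/2)[1/(2k-1) - 1/(2k+1)]
The series telescopes:
= (1/2)[1/11 - 1/225]
= 107/2475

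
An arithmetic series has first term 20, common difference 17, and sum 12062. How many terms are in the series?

Using S = n/2 × [2a + (n-1)d]
12062 = n/2 × [2(20) + (n-1)(17)]
12062 = n/2 × [40 + 17n - 17]
24124 = n × [23 + 17n]
17n² + (23)n - 24124 = 0
Discriminant: Δ = (23)² - 4(17)(-24124) = 529 + 1640432 = 1640961
√Δ = 1281
n = [-(23) + √Δ] / (2·17) = (-23 + 1281) / 34 = 1258 / 34 = 37
(The negative root is discarded since n must be a positive integer.)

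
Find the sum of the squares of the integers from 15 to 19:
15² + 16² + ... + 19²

Use ∑_{k=1}^{n} k² = n(n+1)(2n+1)/6, then subtract the first 14 terms.
∑_{k=1}^{19} k² = 19×20×39/6 = 2470
∑_{k=1}^{14} k² = 14×15×29/6 = 1015
∑_{k=15}^{19} k² = 2470 - 1015 = 1455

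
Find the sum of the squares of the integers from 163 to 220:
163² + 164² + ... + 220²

Use ∑_{k=1}^{n} k² = n(n+1)(2n+1)/6, then subtract the first 162 terms.
∑_{k=1}^{220} k² = 220×221×441/6 = 3573570
∑_{k=1}^{162} k² = 162×163×325/6 = 1430325
∑_{k=163}^{220} k² = 3573570 - 1430325 = 2143245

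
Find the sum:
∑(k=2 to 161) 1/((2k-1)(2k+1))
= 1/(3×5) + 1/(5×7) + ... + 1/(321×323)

Partial fractions: 1/((2k-1)(2k+1)) = (1/2)[1/(2k-1) - 1/(2k+1)]
The series telescopes:
= (1/2)[1/3 - 1/323]
= 160/969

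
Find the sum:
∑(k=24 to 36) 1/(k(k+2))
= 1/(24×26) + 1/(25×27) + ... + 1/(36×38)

Partial fractions: 1/(k(k+2)) = (1/2)[1/k - 1/(k+2)]
Telescoping leaves the first two and last two terms:
= (1/2)[1/24 + 1/25 - 1/37 - 1/38]
= 11947/843600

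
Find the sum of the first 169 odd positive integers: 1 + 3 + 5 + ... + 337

Sum of first n odd numbers = n²
= 169²
= 28561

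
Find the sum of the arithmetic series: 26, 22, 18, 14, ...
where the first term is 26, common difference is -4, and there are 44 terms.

Sₙ = n/2 × (first + last)
Last term = a + (n-1)d = 26 + (44-1)×(-4) = -146
S_44 = 44/2 × (26 + (-146))
S_44 = 44/2 × (-120) = -2640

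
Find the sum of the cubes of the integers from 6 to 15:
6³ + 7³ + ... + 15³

Use ∑_{k=1}^{n} k³ = [n(n+1)/2]², then subtract the first 5 terms.
∑_{k=1}^{15} k³ = [15×16/2]² = 120² = 14400
∑_{k=1}^{5} k³ = [5×6/2]² = 15² = 225
∑_{k=6}^{15} k³ = 14400 - 225 = 14175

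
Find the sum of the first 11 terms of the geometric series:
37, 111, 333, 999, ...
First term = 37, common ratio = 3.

Sₙ = a(1 - rⁿ) / (1 - r)
S_11 = 37(1 - 3^11) / (1 - 3)
S_11 = 37(1 - 177147) / (-2)
S_11 = 3277201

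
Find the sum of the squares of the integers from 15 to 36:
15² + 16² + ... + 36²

Use ∑_{k=1}^{n} k² = n(n+1)(2n+1)/6, then subtract the first 14 terms.
∑_{k=1}^{36} k² = 36×37×73/6 = 16206
∑_{k=1}^{14} k² = 14×15×29/6 = 1015
∑_{k=15}^{36} k² = 16206 - 1015 = 15191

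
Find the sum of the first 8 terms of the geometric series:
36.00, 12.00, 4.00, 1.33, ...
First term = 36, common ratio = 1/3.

Sₙ = a(1 - rⁿ) / (1 - r)
S_8 = 36(1 - (1/3)^8) / (1 - (1/3))
S_8 = 36(1 - (1/6561)) / (2/3)
S_8 = 13120/243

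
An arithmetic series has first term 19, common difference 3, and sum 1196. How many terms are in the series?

Using S = n/2 × [2a + (n-1)d]
1196 = n/2 × [2(19) + (n-1)(3)]
1196 = n/2 × [38 + 3n - 3]
2392 = n × [35 + 3n]
3n² + (35)n - 2392 = 0
Discriminant: Δ = (35)² - 4(3)(-2392) = 1225 + 28704 = 29929
√Δ = 173
n = [-(35) + √Δ] / (2·3) = (-35 + 173) / 6 = 138 / 6 = 23
(The negative root is discarded since n must be a positive integer.)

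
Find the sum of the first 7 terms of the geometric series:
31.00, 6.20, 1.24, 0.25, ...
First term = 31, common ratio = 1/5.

Sₙ = a(1 - rⁿ) / (1 - r)
S_7 = 31(1 - (1/5)^7) / (1 - (1/5))
S_7 = 31(1 - (1/78125)) / (4/5)
S_7 = 605461/15625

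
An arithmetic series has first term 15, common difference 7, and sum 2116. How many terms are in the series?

Using S = n/2 × [2a + (n-1)d]
2116 = n/2 × [2(15) + (n-1)(7)]
2116 = n/2 × [30 + 7n - 7]
4232 = n × [23 + 7n]
7n² + (23)n - 4232 = 0
Discriminant: Δ = (23)² - 4(7)(-4232) = 529 + 118496 = 119025
√Δ = 345
n = [-(23) + √Δ] / (2·7) = (-23 + 345) / 14 = 322 / 14 = 23
(The negative root is discarded since n must be a positive integer.)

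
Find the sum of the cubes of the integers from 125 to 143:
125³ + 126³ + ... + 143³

Use ∑_{k=1}^{n} k³ = [n(n+1)/2]², then subtract the first 124 terms.
∑_{k=1}^{143} k³ = [143×144/2]² = 10296² = 106007616
∑_{k=1}^{124} k³ = [124×125/2]² = 7750² = 60062500
∑_{k=125}^{143} k³ = 106007616 - 60062500 = 45945116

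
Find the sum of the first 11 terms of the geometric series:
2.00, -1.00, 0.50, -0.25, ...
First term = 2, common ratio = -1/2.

Sₙ = a(1 - rⁿ) / (1 - r)
S_11 = 2(1 - (-1/2)^11) / (1 - (-1/2))
S_11 = 2(1 - (-1/2048)) / (3/2)
S_11 = 683/512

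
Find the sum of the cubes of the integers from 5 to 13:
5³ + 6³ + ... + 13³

Use ∑_{k=1}^{n} k³ = [n(n+1)/2]², then subtract the first 4 terms.
∑_{k=1}^{13} k³ = [13×14/2]² = 91² = 8281
∑_{k=1}^{4} k³ = [4×5/2]² = 10² = 100
∑_{k=5}^{13} k³ = 8281 - 100 = 8181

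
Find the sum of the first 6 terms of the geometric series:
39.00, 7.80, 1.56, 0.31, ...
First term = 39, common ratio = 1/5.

Sₙ = a(1 - rⁿ) / (1 - r)
S_6 = 39(1 - (1/5)^6) / (1 - (1/5))
S_6 = 39(1 - (1/15625)) / (4/5)
S_6 = 152334/3125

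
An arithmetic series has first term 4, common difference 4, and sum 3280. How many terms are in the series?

Using S = n/2 × [2a + (n-1)d]
3280 = n/2 × [2(4) + (n-1)(4)]
3280 = n/2 × [8 + 4n - 4]
6560 = n × [4 + 4n]
4n² + (4)n - 6560 = 0
Discriminant: Δ = (4)² - 4(4)(-6560) = 16 + 104960 = 104976
√Δ = 324
n = [-(4) + √Δ] / (2·4) = (-4 + 324) / 8 = 320 / 8 = 40
(The negative root is discarded since n must be a positive integer.)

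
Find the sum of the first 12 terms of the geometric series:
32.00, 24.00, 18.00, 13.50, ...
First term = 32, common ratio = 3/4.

Sₙ = a(1 - rⁿ) / (1 - r)
S_12 = 32(1 - (3/4)^12) / (1 - (3/4))
S_12 = 32(1 - (531441/16777216)) / (1/4)
S_12 = 16245775/131072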